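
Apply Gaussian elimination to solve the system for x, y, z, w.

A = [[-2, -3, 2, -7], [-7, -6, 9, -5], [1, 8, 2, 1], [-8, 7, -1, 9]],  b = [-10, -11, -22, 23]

Forward elimination on [A|b]:
R2 <- R2 - (7/2)*R1:  [    0   9/2     2  39/2    24 ]
R3 <- R3 - (-1/2)*R1:  [    0  13/2     3  -5/2   -27 ]
R4 <- R4 - (4)*R1:  [  0  19  -9  37  63 ]
R3 <- R3 - (13/9)*R2:  [      0       0     1/9   -92/3  -185/3 ]
R4 <- R4 - (38/9)*R2:  [      0       0  -157/9  -136/3  -115/3 ]
R4 <- R4 - (-157)*R3:  [     0      0      0  -4860  -9720 ]
Row echelon form:
[ -2   -3    2     -7  |     -10 ]
[  0  9/2    2   39/2  |      24 ]
[  0    0  1/9  -92/3  |  -185/3 ]
[  0    0    0  -4860  |   -9720 ]
Back-substitution:
w = (-9720) / -4860 = 2
z = (-185/3 - (-92/3)*(2)) / (1/9) = -3
y = (24 - (2)*(-3) - (39/2)*(2)) / (9/2) = -2
x = (-10 - (-3)*(-2) - (2)*(-3) - (-7)*(2)) / -2 = -2

(-2, -2, -3, 2)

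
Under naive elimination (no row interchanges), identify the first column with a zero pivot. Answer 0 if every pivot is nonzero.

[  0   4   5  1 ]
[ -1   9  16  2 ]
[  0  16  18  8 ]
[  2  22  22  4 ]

Naive forward elimination:
Pivot entry (1,1) is zero but row 2 has -1 in column 1 -> naive elimination stops; a row interchange (e.g. R1 <-> R2) would be required here.

first zero-pivot column = 1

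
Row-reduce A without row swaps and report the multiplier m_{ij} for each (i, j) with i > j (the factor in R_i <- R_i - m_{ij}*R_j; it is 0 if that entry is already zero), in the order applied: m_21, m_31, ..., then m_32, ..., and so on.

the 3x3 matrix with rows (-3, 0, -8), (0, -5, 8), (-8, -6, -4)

multipliers: 0, 8/3, 6/5

Forward elimination:
R2: entry in column 1 is already 0 -> m_{21} = 0 (no row operation needed)
R3 <- R3 - (8/3)*R1:  [    0    -6  52/3 ]
R3 <- R3 - (6/5)*R2:  [      0       0  116/15 ]
Multipliers (in order of application): m_{21} = 0, m_{31} = 8/3, m_{32} = 6/5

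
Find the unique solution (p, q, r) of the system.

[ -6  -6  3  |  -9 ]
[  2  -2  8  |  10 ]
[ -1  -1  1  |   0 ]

(-2, 5, 3)

Forward elimination on [A|b]:
R2 <- R2 - (-1/3)*R1:  [  0  -4   9   7 ]
R3 <- R3 - (1/6)*R1:  [   0    0  1/2  3/2 ]
Row echelon form:
[ -6  -6    3  |   -9 ]
[  0  -4    9  |    7 ]
[  0   0  1/2  |  3/2 ]
Back-substitution:
r = (3/2) / (1/2) = 3
q = (7 - (9)*(3)) / -4 = 5
p = (-9 - (-6)*(5) - (3)*(3)) / -6 = -2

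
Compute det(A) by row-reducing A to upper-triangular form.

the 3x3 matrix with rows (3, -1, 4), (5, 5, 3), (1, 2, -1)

det(A) = -21

Forward elimination:
R2 <- R2 - (5/3)*R1:  [     0   20/3  -11/3 ]
R3 <- R3 - (1/3)*R1:  [    0   7/3  -7/3 ]
R3 <- R3 - (7/20)*R2:  [      0       0  -21/20 ]
Upper-triangular form:
[ 3    -1       4 ]
[ 0  20/3   -11/3 ]
[ 0     0  -21/20 ]
det(A) = (-1)^0 * (3) * (20/3) * (-21/20) = -21  (0 row swaps -> sign +1)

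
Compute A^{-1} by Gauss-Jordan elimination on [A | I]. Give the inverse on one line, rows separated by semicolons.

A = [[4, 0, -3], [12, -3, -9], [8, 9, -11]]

Gauss-Jordan on [A | I]:
R1 <- (1/4)*R1:  [    1     0  -3/4  |   1/4     0     0 ]
R2 <- R2 - (12)*R1:  [  0  -3   0  |  -3   1   0 ]
R3 <- R3 - (8)*R1:  [  0   9  -5  |  -2   0   1 ]
R2 <- (1/-3)*R2:  [    0     1     0  |     1  -1/3     0 ]
R3 <- R3 - (9)*R2:  [   0    0   -5  |  -11    3    1 ]
R3 <- (1/-5)*R3:  [    0     0     1  |  11/5  -3/5  -1/5 ]
R1 <- R1 - (-3/4)*R3:  [     1      0      0  |  19/10  -9/20  -3/20 ]
Right block of [I | A^{-1}] is the inverse:
[ 19/10  -9/20  -3/20 ]
[     1   -1/3      0 ]
[  11/5   -3/5   -1/5 ]

inverse = [19/10 -9/20 -3/20; 1 -1/3 0; 11/5 -3/5 -1/5]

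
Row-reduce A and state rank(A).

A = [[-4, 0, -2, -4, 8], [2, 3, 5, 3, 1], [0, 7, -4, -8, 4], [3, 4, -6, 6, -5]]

rank(A) = 4

Row reduction:
R2 <- R2 - (-1/2)*R1:  [ 0  3  4  1  5 ]
R4 <- R4 - (-3/4)*R1:  [     0      4  -15/2      3      1 ]
R3 <- R3 - (7/3)*R2:  [     0      0  -40/3  -31/3  -23/3 ]
R4 <- R4 - (4/3)*R2:  [     0      0  -77/6    5/3  -17/3 ]
R4 <- R4 - (77/80)*R3:  [      0       0       0  929/80  137/80 ]
Row echelon form:
[ -4  0     -2      -4       8 ]
[  0  3      4       1       5 ]
[  0  0  -40/3   -31/3   -23/3 ]
[  0  0      0  929/80  137/80 ]
Nonzero rows / pivot columns: 4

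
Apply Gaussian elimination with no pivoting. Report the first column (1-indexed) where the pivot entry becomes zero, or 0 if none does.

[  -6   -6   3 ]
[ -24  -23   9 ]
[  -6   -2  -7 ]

first zero-pivot column = 0

Naive forward elimination:
R2 <- R2 - (4)*R1:  [  0   1  -3 ]
R3 <- R3 - (1)*R1:  [   0    4  -10 ]
R3 <- R3 - (4)*R2:  [ 0  0  2 ]
All pivots nonzero; naive elimination completes without hitting a zero pivot.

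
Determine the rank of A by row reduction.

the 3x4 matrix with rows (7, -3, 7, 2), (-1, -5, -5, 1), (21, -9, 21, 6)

rank(A) = 2

Row reduction:
R2 <- R2 - (-1/7)*R1:  [     0  -38/7     -4    9/7 ]
R3 <- R3 - (3)*R1:  [ 0  0  0  0 ]
Row echelon form:
[ 7     -3   7    2 ]
[ 0  -38/7  -4  9/7 ]
[ 0      0   0    0 ]
Nonzero rows / pivot columns: 2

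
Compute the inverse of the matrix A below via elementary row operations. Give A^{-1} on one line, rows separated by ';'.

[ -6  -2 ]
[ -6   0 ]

Gauss-Jordan on [A | I]:
R1 <- (1/-6)*R1:  [    1   1/3  |  -1/6     0 ]
R2 <- R2 - (-6)*R1:  [  0   2  |  -1   1 ]
R2 <- (1/2)*R2:  [    0     1  |  -1/2   1/2 ]
R1 <- R1 - (1/3)*R2:  [    1     0  |     0  -1/6 ]
Right block of [I | A^{-1}] is the inverse:
[    0  -1/6 ]
[ -1/2   1/2 ]

inverse = [0 -1/6; -1/2 1/2]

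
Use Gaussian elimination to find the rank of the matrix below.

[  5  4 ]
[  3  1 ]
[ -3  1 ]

rank(A) = 2

Row reduction:
R2 <- R2 - (3/5)*R1:  [    0  -7/5 ]
R3 <- R3 - (-3/5)*R1:  [    0  17/5 ]
R3 <- R3 - (-17/7)*R2:  [ 0  0 ]
Row echelon form:
[ 5     4 ]
[ 0  -7/5 ]
[ 0     0 ]
Nonzero rows / pivot columns: 2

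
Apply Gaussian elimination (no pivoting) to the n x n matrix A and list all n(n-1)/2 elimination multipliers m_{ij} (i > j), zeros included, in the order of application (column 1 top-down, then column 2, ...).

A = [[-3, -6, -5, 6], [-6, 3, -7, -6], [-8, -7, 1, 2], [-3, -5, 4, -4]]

Forward elimination:
R2 <- R2 - (2)*R1:  [   0   15    3  -18 ]
R3 <- R3 - (8/3)*R1:  [    0     9  43/3   -14 ]
R4 <- R4 - (1)*R1:  [   0    1    9  -10 ]
R3 <- R3 - (3/5)*R2:  [      0       0  188/15   -16/5 ]
R4 <- R4 - (1/15)*R2:  [     0      0   44/5  -44/5 ]
R4 <- R4 - (33/47)*R3:  [       0        0        0  -308/47 ]
Multipliers (in order of application): m_{21} = 2, m_{31} = 8/3, m_{41} = 1, m_{32} = 3/5, m_{42} = 1/15, m_{43} = 33/47

multipliers: 2, 8/3, 1, 3/5, 1/15, 33/47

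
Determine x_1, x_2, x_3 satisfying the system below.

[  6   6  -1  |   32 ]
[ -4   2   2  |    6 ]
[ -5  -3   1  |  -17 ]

Forward elimination on [A|b]:
R2 <- R2 - (-2/3)*R1:  [    0     6   4/3  82/3 ]
R3 <- R3 - (-5/6)*R1:  [    0     2   1/6  29/3 ]
R3 <- R3 - (1/3)*R2:  [     0      0  -5/18    5/9 ]
Row echelon form:
[ 6  6     -1  |    32 ]
[ 0  6    4/3  |  82/3 ]
[ 0  0  -5/18  |   5/9 ]
Back-substitution:
x_3 = (5/9) / (-5/18) = -2
x_2 = (82/3 - (4/3)*(-2)) / 6 = 5
x_1 = (32 - (6)*(5) - (-1)*(-2)) / 6 = 0

(0, 5, -2)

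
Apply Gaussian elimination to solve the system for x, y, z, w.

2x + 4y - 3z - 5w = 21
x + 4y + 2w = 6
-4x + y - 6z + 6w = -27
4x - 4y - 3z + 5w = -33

Forward elimination on [A|b]:
R2 <- R2 - (1/2)*R1:  [    0     2   3/2   9/2  -9/2 ]
R3 <- R3 - (-2)*R1:  [   0    9  -12   -4   15 ]
R4 <- R4 - (2)*R1:  [   0  -12    3   15  -75 ]
R3 <- R3 - (9/2)*R2:  [     0      0  -75/4  -97/4  141/4 ]
R4 <- R4 - (-6)*R2:  [    0     0    12    42  -102 ]
R4 <- R4 - (-16/25)*R3:  [        0         0         0    662/25  -1986/25 ]
Row echelon form:
[ 2  4     -3      -5  |        21 ]
[ 0  2    3/2     9/2  |      -9/2 ]
[ 0  0  -75/4   -97/4  |     141/4 ]
[ 0  0      0  662/25  |  -1986/25 ]
Back-substitution:
w = (-1986/25) / (662/25) = -3
z = (141/4 - (-97/4)*(-3)) / (-75/4) = 2
y = (-9/2 - (3/2)*(2) - (9/2)*(-3)) / 2 = 3
x = (21 - (4)*(3) - (-3)*(2) - (-5)*(-3)) / 2 = 0

(0, 3, 2, -3)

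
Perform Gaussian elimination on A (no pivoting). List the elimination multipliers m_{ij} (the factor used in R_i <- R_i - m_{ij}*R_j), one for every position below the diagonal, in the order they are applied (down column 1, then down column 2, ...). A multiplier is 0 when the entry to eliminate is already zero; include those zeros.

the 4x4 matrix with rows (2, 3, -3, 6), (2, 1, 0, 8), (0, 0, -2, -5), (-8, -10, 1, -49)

Forward elimination:
R2 <- R2 - (1)*R1:  [  0  -2   3   2 ]
R3: entry in column 1 is already 0 -> m_{31} = 0 (no row operation needed)
R4 <- R4 - (-4)*R1:  [   0    2  -11  -25 ]
R3: entry in column 2 is already 0 -> m_{32} = 0 (no row operation needed)
R4 <- R4 - (-1)*R2:  [   0    0   -8  -23 ]
R4 <- R4 - (4)*R3:  [  0   0   0  -3 ]
Multipliers (in order of application): m_{21} = 1, m_{31} = 0, m_{41} = -4, m_{32} = 0, m_{42} = -1, m_{43} = 4

multipliers: 1, 0, -4, 0, -1, 4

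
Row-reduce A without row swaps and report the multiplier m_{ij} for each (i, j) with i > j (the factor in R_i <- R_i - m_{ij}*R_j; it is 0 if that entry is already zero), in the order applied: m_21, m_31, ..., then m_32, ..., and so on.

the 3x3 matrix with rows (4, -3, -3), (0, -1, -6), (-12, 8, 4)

multipliers: 0, -3, 1

Forward elimination:
R2: entry in column 1 is already 0 -> m_{21} = 0 (no row operation needed)
R3 <- R3 - (-3)*R1:  [  0  -1  -5 ]
R3 <- R3 - (1)*R2:  [ 0  0  1 ]
Multipliers (in order of application): m_{21} = 0, m_{31} = -3, m_{32} = 1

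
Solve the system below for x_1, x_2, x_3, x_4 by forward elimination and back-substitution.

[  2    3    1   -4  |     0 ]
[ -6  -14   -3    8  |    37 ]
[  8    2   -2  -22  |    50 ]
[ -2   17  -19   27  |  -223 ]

(0, -5, 3, -3)

Forward elimination on [A|b]:
R2 <- R2 - (-3)*R1:  [  0  -5   0  -4  37 ]
R3 <- R3 - (4)*R1:  [   0  -10   -6   -6   50 ]
R4 <- R4 - (-1)*R1:  [    0    20   -18    23  -223 ]
R3 <- R3 - (2)*R2:  [   0    0   -6    2  -24 ]
R4 <- R4 - (-4)*R2:  [   0    0  -18    7  -75 ]
R4 <- R4 - (3)*R3:  [  0   0   0   1  -3 ]
Row echelon form:
[ 2   3   1  -4  |    0 ]
[ 0  -5   0  -4  |   37 ]
[ 0   0  -6   2  |  -24 ]
[ 0   0   0   1  |   -3 ]
Back-substitution:
x_4 = (-3) / 1 = -3
x_3 = (-24 - (2)*(-3)) / -6 = 3
x_2 = (37 - (-4)*(-3)) / -5 = -5
x_1 = (0 - (3)*(-5) - (1)*(3) - (-4)*(-3)) / 2 = 0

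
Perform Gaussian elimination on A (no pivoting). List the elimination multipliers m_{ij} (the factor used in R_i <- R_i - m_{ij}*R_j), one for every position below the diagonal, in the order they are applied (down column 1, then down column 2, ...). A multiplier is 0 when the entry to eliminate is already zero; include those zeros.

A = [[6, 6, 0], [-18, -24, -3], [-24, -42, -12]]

multipliers: -3, -4, 3

Forward elimination:
R2 <- R2 - (-3)*R1:  [  0  -6  -3 ]
R3 <- R3 - (-4)*R1:  [   0  -18  -12 ]
R3 <- R3 - (3)*R2:  [  0   0  -3 ]
Multipliers (in order of application): m_{21} = -3, m_{31} = -4, m_{32} = 3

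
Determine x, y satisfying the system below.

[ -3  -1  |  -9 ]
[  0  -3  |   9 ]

(4, -3)

Forward elimination on [A|b]:
Row echelon form:
[ -3  -1  |  -9 ]
[  0  -3  |   9 ]
Back-substitution:
y = (9) / -3 = -3
x = (-9 - (-1)*(-3)) / -3 = 4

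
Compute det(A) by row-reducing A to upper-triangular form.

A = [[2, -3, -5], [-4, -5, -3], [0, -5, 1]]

Forward elimination:
R2 <- R2 - (-2)*R1:  [   0  -11  -13 ]
R3 <- R3 - (5/11)*R2:  [     0      0  76/11 ]
Upper-triangular form:
[ 2   -3     -5 ]
[ 0  -11    -13 ]
[ 0    0  76/11 ]
det(A) = (-1)^0 * (2) * (-11) * (76/11) = -152  (0 row swaps -> sign +1)

det(A) = -152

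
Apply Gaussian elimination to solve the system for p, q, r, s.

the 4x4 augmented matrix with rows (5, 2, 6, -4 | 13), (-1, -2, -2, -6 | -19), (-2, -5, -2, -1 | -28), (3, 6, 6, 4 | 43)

Forward elimination on [A|b]:
R2 <- R2 - (-1/5)*R1:  [     0   -8/5   -4/5  -34/5  -82/5 ]
R3 <- R3 - (-2/5)*R1:  [      0   -21/5     2/5   -13/5  -114/5 ]
R4 <- R4 - (3/5)*R1:  [     0   24/5   12/5   32/5  176/5 ]
R3 <- R3 - (21/8)*R2:  [    0     0   5/2  61/4  81/4 ]
R4 <- R4 - (-3)*R2:  [   0    0    0  -14  -14 ]
Row echelon form:
[ 5     2     6     -4  |     13 ]
[ 0  -8/5  -4/5  -34/5  |  -82/5 ]
[ 0     0   5/2   61/4  |   81/4 ]
[ 0     0     0    -14  |    -14 ]
Back-substitution:
s = (-14) / -14 = 1
r = (81/4 - (61/4)*(1)) / (5/2) = 2
q = (-82/5 - (-4/5)*(2) - (-34/5)*(1)) / (-8/5) = 5
p = (13 - (2)*(5) - (6)*(2) - (-4)*(1)) / 5 = -1

(-1, 5, 2, 1)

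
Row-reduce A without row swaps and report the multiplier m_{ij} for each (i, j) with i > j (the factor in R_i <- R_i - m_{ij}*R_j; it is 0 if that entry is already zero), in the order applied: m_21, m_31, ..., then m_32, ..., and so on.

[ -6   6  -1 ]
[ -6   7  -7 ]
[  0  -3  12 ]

multipliers: 1, 0, -3

Forward elimination:
R2 <- R2 - (1)*R1:  [  0   1  -6 ]
R3: entry in column 1 is already 0 -> m_{31} = 0 (no row operation needed)
R3 <- R3 - (-3)*R2:  [  0   0  -6 ]
Multipliers (in order of application): m_{21} = 1, m_{31} = 0, m_{32} = -3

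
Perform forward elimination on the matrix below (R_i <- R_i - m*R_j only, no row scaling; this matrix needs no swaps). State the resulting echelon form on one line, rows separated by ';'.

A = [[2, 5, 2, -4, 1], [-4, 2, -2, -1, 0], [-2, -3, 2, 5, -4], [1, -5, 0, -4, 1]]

REF = [2 5 2 -4 1; 0 12 2 -9 2; 0 0 11/3 5/2 -10/3; 0 0 0 -343/44 87/44]

Forward elimination:
R2 <- R2 - (-2)*R1:  [  0  12   2  -9   2 ]
R3 <- R3 - (-1)*R1:  [  0   2   4   1  -3 ]
R4 <- R4 - (1/2)*R1:  [     0  -15/2     -1     -2    1/2 ]
R3 <- R3 - (1/6)*R2:  [     0      0   11/3    5/2  -10/3 ]
R4 <- R4 - (-5/8)*R2:  [     0      0    1/4  -61/8    7/4 ]
R4 <- R4 - (3/44)*R3:  [       0        0        0  -343/44    87/44 ]
Row echelon form:
[ 2   5     2       -4      1 ]
[ 0  12     2       -9      2 ]
[ 0   0  11/3      5/2  -10/3 ]
[ 0   0     0  -343/44  87/44 ]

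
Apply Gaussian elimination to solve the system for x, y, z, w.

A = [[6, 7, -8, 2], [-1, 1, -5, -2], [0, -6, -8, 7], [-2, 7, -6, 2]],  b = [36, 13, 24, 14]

(2, 0, -3, 0)

Forward elimination on [A|b]:
R2 <- R2 - (-1/6)*R1:  [     0   13/6  -19/3   -5/3     19 ]
R4 <- R4 - (-1/3)*R1:  [     0   28/3  -26/3    8/3     26 ]
R3 <- R3 - (-36/13)*R2:  [       0        0  -332/13    31/13   996/13 ]
R4 <- R4 - (56/13)*R2:  [       0        0   242/13   128/13  -726/13 ]
R4 <- R4 - (-121/166)*R3:  [        0         0         0  1923/166         0 ]
Row echelon form:
[ 6     7       -8         2  |      36 ]
[ 0  13/6    -19/3      -5/3  |      19 ]
[ 0     0  -332/13     31/13  |  996/13 ]
[ 0     0        0  1923/166  |       0 ]
Back-substitution:
w = (0) / (1923/166) = 0
z = (996/13 - (31/13)*(0)) / (-332/13) = -3
y = (19 - (-19/3)*(-3) - (-5/3)*(0)) / (13/6) = 0
x = (36 - (7)*(0) - (-8)*(-3) - (2)*(0)) / 6 = 2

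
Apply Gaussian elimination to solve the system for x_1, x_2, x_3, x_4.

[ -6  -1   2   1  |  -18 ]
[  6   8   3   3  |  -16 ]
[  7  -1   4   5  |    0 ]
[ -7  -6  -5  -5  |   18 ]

(2, -2, -4, 0)

Forward elimination on [A|b]:
R2 <- R2 - (-1)*R1:  [   0    7    5    4  -34 ]
R3 <- R3 - (-7/6)*R1:  [     0  -13/6   19/3   37/6    -21 ]
R4 <- R4 - (7/6)*R1:  [     0  -29/6  -22/3  -37/6     39 ]
R3 <- R3 - (-13/42)*R2:  [       0        0   331/42   311/42  -662/21 ]
R4 <- R4 - (-29/42)*R2:  [       0        0  -163/42  -143/42   326/21 ]
R4 <- R4 - (-163/331)*R3:  [      0       0       0  80/331       0 ]
Row echelon form:
[ -6  -1       2       1  |      -18 ]
[  0   7       5       4  |      -34 ]
[  0   0  331/42  311/42  |  -662/21 ]
[  0   0       0  80/331  |        0 ]
Back-substitution:
x_4 = (0) / (80/331) = 0
x_3 = (-662/21 - (311/42)*(0)) / (331/42) = -4
x_2 = (-34 - (5)*(-4) - (4)*(0)) / 7 = -2
x_1 = (-18 - (-1)*(-2) - (2)*(-4) - (1)*(0)) / -6 = 2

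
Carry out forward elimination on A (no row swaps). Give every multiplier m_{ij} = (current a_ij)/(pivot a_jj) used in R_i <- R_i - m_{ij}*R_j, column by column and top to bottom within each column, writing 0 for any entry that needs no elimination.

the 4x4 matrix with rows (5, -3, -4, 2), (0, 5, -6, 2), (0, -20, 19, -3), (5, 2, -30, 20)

multipliers: 0, 0, 1, -4, 1, 4

Forward elimination:
R2: entry in column 1 is already 0 -> m_{21} = 0 (no row operation needed)
R3: entry in column 1 is already 0 -> m_{31} = 0 (no row operation needed)
R4 <- R4 - (1)*R1:  [   0    5  -26   18 ]
R3 <- R3 - (-4)*R2:  [  0   0  -5   5 ]
R4 <- R4 - (1)*R2:  [   0    0  -20   16 ]
R4 <- R4 - (4)*R3:  [  0   0   0  -4 ]
Multipliers (in order of application): m_{21} = 0, m_{31} = 0, m_{41} = 1, m_{32} = -4, m_{42} = 1, m_{43} = 4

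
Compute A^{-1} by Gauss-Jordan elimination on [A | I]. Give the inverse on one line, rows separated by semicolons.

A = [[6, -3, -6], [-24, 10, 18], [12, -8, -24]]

inverse = [-4/3 -1/3 1/12; -5 -1 1/2; 1 1/6 -1/6]

Gauss-Jordan on [A | I]:
R1 <- (1/6)*R1:  [    1  -1/2    -1  |   1/6     0     0 ]
R2 <- R2 - (-24)*R1:  [  0  -2  -6  |   4   1   0 ]
R3 <- R3 - (12)*R1:  [   0   -2  -12  |   -2    0    1 ]
R2 <- (1/-2)*R2:  [    0     1     3  |    -2  -1/2     0 ]
R1 <- R1 - (-1/2)*R2:  [    1     0   1/2  |  -5/6  -1/4     0 ]
R3 <- R3 - (-2)*R2:  [  0   0  -6  |  -6  -1   1 ]
R3 <- (1/-6)*R3:  [    0     0     1  |     1   1/6  -1/6 ]
R1 <- R1 - (1/2)*R3:  [    1     0     0  |  -4/3  -1/3  1/12 ]
R2 <- R2 - (3)*R3:  [   0    1    0  |   -5   -1  1/2 ]
Right block of [I | A^{-1}] is the inverse:
[ -4/3  -1/3  1/12 ]
[   -5    -1   1/2 ]
[    1   1/6  -1/6 ]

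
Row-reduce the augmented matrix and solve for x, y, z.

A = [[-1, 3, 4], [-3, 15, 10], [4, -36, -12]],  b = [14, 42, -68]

Forward elimination on [A|b]:
R2 <- R2 - (3)*R1:  [  0   6  -2   0 ]
R3 <- R3 - (-4)*R1:  [   0  -24    4  -12 ]
R3 <- R3 - (-4)*R2:  [   0    0   -4  -12 ]
Row echelon form:
[ -1  3   4  |   14 ]
[  0  6  -2  |    0 ]
[  0  0  -4  |  -12 ]
Back-substitution:
z = (-12) / -4 = 3
y = (0 - (-2)*(3)) / 6 = 1
x = (14 - (3)*(1) - (4)*(3)) / -1 = 1

(1, 1, 3)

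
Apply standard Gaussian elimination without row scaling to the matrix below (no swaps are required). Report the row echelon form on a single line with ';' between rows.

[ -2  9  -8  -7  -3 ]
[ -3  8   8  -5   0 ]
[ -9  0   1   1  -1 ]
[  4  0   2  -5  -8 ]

Forward elimination:
R2 <- R2 - (3/2)*R1:  [     0  -11/2     20   11/2    9/2 ]
R3 <- R3 - (9/2)*R1:  [     0  -81/2     37   65/2   25/2 ]
R4 <- R4 - (-2)*R1:  [   0   18  -14  -19  -14 ]
R3 <- R3 - (81/11)*R2:  [        0         0  -1213/11        -8   -227/11 ]
R4 <- R4 - (-36/11)*R2:  [      0       0  566/11      -1    8/11 ]
R4 <- R4 - (-566/1213)*R3:  [           0            0            0   -5741/1213  -10798/1213 ]
Row echelon form:
[ -2      9        -8          -7           -3 ]
[  0  -11/2        20        11/2          9/2 ]
[  0      0  -1213/11          -8      -227/11 ]
[  0      0         0  -5741/1213  -10798/1213 ]

REF = [-2 9 -8 -7 -3; 0 -11/2 20 11/2 9/2; 0 0 -1213/11 -8 -227/11; 0 0 0 -5741/1213 -10798/1213]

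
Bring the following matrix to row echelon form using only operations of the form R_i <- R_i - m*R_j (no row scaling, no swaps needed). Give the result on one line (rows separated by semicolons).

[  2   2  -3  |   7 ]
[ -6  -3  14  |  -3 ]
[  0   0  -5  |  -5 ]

Forward elimination:
R2 <- R2 - (-3)*R1:  [  0   3   5  18 ]
Row echelon form:
[ 2  2  -3  |   7 ]
[ 0  3   5  |  18 ]
[ 0  0  -5  |  -5 ]

REF = [2 2 -3 7; 0 3 5 18; 0 0 -5 -5]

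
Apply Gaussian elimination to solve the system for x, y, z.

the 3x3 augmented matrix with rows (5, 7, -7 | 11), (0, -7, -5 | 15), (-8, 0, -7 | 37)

(-2, 0, -3)

Forward elimination on [A|b]:
R3 <- R3 - (-8/5)*R1:  [     0   56/5  -91/5  273/5 ]
R3 <- R3 - (-8/5)*R2:  [      0       0  -131/5   393/5 ]
Row echelon form:
[ 5   7      -7  |     11 ]
[ 0  -7      -5  |     15 ]
[ 0   0  -131/5  |  393/5 ]
Back-substitution:
z = (393/5) / (-131/5) = -3
y = (15 - (-5)*(-3)) / -7 = 0
x = (11 - (7)*(0) - (-7)*(-3)) / 5 = -2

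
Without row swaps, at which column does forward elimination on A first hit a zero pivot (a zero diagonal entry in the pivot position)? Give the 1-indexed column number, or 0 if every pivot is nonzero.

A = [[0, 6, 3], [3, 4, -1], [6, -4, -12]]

Naive forward elimination:
Pivot entry (1,1) is zero but row 2 has 3 in column 1 -> naive elimination stops; a row interchange (e.g. R1 <-> R2) would be required here.

first zero-pivot column = 1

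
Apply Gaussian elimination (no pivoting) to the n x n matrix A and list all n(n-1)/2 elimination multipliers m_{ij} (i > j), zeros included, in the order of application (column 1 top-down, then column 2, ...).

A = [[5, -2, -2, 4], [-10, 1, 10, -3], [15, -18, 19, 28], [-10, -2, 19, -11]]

Forward elimination:
R2 <- R2 - (-2)*R1:  [  0  -3   6   5 ]
R3 <- R3 - (3)*R1:  [   0  -12   25   16 ]
R4 <- R4 - (-2)*R1:  [  0  -6  15  -3 ]
R3 <- R3 - (4)*R2:  [  0   0   1  -4 ]
R4 <- R4 - (2)*R2:  [   0    0    3  -13 ]
R4 <- R4 - (3)*R3:  [  0   0   0  -1 ]
Multipliers (in order of application): m_{21} = -2, m_{31} = 3, m_{41} = -2, m_{32} = 4, m_{42} = 2, m_{43} = 3

multipliers: -2, 3, -2, 4, 2, 3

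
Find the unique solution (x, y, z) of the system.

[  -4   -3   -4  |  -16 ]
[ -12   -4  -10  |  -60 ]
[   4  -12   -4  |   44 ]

Forward elimination on [A|b]:
R2 <- R2 - (3)*R1:  [   0    5    2  -12 ]
R3 <- R3 - (-1)*R1:  [   0  -15   -8   28 ]
R3 <- R3 - (-3)*R2:  [  0   0  -2  -8 ]
Row echelon form:
[ -4  -3  -4  |  -16 ]
[  0   5   2  |  -12 ]
[  0   0  -2  |   -8 ]
Back-substitution:
z = (-8) / -2 = 4
y = (-12 - (2)*(4)) / 5 = -4
x = (-16 - (-3)*(-4) - (-4)*(4)) / -4 = 3

(3, -4, 4)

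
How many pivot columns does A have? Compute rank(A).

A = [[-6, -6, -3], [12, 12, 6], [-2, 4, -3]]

rank(A) = 2

Row reduction:
R2 <- R2 - (-2)*R1:  [ 0  0  0 ]
R3 <- R3 - (1/3)*R1:  [  0   6  -2 ]
R2 <-> R3   (pivot in column 2 was zero)
[ -6  -6  -3 ]
[  0   6  -2 ]
[  0   0   0 ]
Row echelon form:
[ -6  -6  -3 ]
[  0   6  -2 ]
[  0   0   0 ]
Nonzero rows / pivot columns: 2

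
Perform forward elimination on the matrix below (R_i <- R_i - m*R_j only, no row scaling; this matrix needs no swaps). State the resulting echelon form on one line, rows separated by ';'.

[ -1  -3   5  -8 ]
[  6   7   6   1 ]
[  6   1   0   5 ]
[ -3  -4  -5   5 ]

REF = [-1 -3 5 -8; 0 -11 36 -47; 0 0 -282/11 326/11; 0 0 0 484/141]

Forward elimination:
R2 <- R2 - (-6)*R1:  [   0  -11   36  -47 ]
R3 <- R3 - (-6)*R1:  [   0  -17   30  -43 ]
R4 <- R4 - (3)*R1:  [   0    5  -20   29 ]
R3 <- R3 - (17/11)*R2:  [       0        0  -282/11   326/11 ]
R4 <- R4 - (-5/11)*R2:  [      0       0  -40/11   84/11 ]
R4 <- R4 - (20/141)*R3:  [       0        0        0  484/141 ]
Row echelon form:
[ -1   -3        5       -8 ]
[  0  -11       36      -47 ]
[  0    0  -282/11   326/11 ]
[  0    0        0  484/141 ]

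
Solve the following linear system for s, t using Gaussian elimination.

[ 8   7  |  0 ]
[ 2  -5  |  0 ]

Forward elimination on [A|b]:
R2 <- R2 - (1/4)*R1:  [     0  -27/4      0 ]
Row echelon form:
[ 8      7  |  0 ]
[ 0  -27/4  |  0 ]
Back-substitution:
t = (0) / (-27/4) = 0
s = (0 - (7)*(0)) / 8 = 0

(0, 0)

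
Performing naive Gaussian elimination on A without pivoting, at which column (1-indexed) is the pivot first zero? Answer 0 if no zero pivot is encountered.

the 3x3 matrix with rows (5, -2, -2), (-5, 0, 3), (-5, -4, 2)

Naive forward elimination:
R2 <- R2 - (-1)*R1:  [  0  -2   1 ]
R3 <- R3 - (-1)*R1:  [  0  -6   0 ]
R3 <- R3 - (3)*R2:  [  0   0  -3 ]
All pivots nonzero; naive elimination completes without hitting a zero pivot.

first zero-pivot column = 0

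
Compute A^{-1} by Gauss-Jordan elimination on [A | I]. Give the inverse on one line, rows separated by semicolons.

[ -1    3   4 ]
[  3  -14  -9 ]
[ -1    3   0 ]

inverse = [-27/20 -3/5 -29/20; -9/20 -1/5 -3/20; 1/4 0 -1/4]

Gauss-Jordan on [A | I]:
R1 <- (1/-1)*R1:  [  1  -3  -4  |  -1   0   0 ]
R2 <- R2 - (3)*R1:  [  0  -5   3  |   3   1   0 ]
R3 <- R3 - (-1)*R1:  [  0   0  -4  |  -1   0   1 ]
R2 <- (1/-5)*R2:  [    0     1  -3/5  |  -3/5  -1/5     0 ]
R1 <- R1 - (-3)*R2:  [     1      0  -29/5  |  -14/5   -3/5      0 ]
R3 <- (1/-4)*R3:  [    0     0     1  |   1/4     0  -1/4 ]
R1 <- R1 - (-29/5)*R3:  [      1       0       0  |  -27/20    -3/5  -29/20 ]
R2 <- R2 - (-3/5)*R3:  [     0      1      0  |  -9/20   -1/5  -3/20 ]
Right block of [I | A^{-1}] is the inverse:
[ -27/20  -3/5  -29/20 ]
[  -9/20  -1/5   -3/20 ]
[    1/4     0    -1/4 ]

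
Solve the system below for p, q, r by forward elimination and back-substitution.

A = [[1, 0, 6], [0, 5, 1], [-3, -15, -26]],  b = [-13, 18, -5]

Forward elimination on [A|b]:
R3 <- R3 - (-3)*R1:  [   0  -15   -8  -44 ]
R3 <- R3 - (-3)*R2:  [  0   0  -5  10 ]
Row echelon form:
[ 1  0   6  |  -13 ]
[ 0  5   1  |   18 ]
[ 0  0  -5  |   10 ]
Back-substitution:
r = (10) / -5 = -2
q = (18 - (1)*(-2)) / 5 = 4
p = (-13 - (6)*(-2)) / 1 = -1

(-1, 4, -2)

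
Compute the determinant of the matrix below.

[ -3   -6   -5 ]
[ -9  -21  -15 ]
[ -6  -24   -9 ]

Forward elimination:
R2 <- R2 - (3)*R1:  [  0  -3   0 ]
R3 <- R3 - (2)*R1:  [   0  -12    1 ]
R3 <- R3 - (4)*R2:  [ 0  0  1 ]
Upper-triangular form:
[ -3  -6  -5 ]
[  0  -3   0 ]
[  0   0   1 ]
det(A) = (-1)^0 * (-3) * (-3) * (1) = 9  (0 row swaps -> sign +1)

det(A) = 9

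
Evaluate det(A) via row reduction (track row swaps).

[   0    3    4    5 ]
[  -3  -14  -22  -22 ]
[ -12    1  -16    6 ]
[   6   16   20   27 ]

det(A) = -180

Forward elimination:
R1 <-> R2   (pivot in column 1 was zero)
[  -3  -14  -22  -22 ]
[   0    3    4    5 ]
[ -12    1  -16    6 ]
[   6   16   20   27 ]
R3 <- R3 - (4)*R1:  [  0  57  72  94 ]
R4 <- R4 - (-2)*R1:  [   0  -12  -24  -17 ]
R3 <- R3 - (19)*R2:  [  0   0  -4  -1 ]
R4 <- R4 - (-4)*R2:  [  0   0  -8   3 ]
R4 <- R4 - (2)*R3:  [ 0  0  0  5 ]
Upper-triangular form:
[ -3  -14  -22  -22 ]
[  0    3    4    5 ]
[  0    0   -4   -1 ]
[  0    0    0    5 ]
det(A) = (-1)^1 * (-3) * (3) * (-4) * (5) = -180  (1 row swap -> sign -1)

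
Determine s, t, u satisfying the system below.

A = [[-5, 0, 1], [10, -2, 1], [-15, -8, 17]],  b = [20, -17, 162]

(-3, -4, 5)

Forward elimination on [A|b]:
R2 <- R2 - (-2)*R1:  [  0  -2   3  23 ]
R3 <- R3 - (3)*R1:  [   0   -8   14  102 ]
R3 <- R3 - (4)*R2:  [  0   0   2  10 ]
Row echelon form:
[ -5   0  1  |  20 ]
[  0  -2  3  |  23 ]
[  0   0  2  |  10 ]
Back-substitution:
u = (10) / 2 = 5
t = (23 - (3)*(5)) / -2 = -4
s = (20 - (1)*(5)) / -5 = -3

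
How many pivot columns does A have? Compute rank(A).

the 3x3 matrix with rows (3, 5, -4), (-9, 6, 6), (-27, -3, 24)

rank(A) = 2

Row reduction:
R2 <- R2 - (-3)*R1:  [  0  21  -6 ]
R3 <- R3 - (-9)*R1:  [   0   42  -12 ]
R3 <- R3 - (2)*R2:  [ 0  0  0 ]
Row echelon form:
[ 3   5  -4 ]
[ 0  21  -6 ]
[ 0   0   0 ]
Nonzero rows / pivot columns: 2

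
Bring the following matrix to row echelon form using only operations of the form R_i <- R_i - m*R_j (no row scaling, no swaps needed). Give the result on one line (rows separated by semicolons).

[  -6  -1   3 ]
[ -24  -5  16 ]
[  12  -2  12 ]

REF = [-6 -1 3; 0 -1 4; 0 0 2]

Forward elimination:
R2 <- R2 - (4)*R1:  [  0  -1   4 ]
R3 <- R3 - (-2)*R1:  [  0  -4  18 ]
R3 <- R3 - (4)*R2:  [ 0  0  2 ]
Row echelon form:
[ -6  -1  3 ]
[  0  -1  4 ]
[  0   0  2 ]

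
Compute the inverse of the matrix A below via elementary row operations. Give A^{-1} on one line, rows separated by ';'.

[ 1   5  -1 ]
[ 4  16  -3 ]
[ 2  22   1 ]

Gauss-Jordan on [A | I]:
R2 <- R2 - (4)*R1:  [  0  -4   1  |  -4   1   0 ]
R3 <- R3 - (2)*R1:  [  0  12   3  |  -2   0   1 ]
R2 <- (1/-4)*R2:  [    0     1  -1/4  |     1  -1/4     0 ]
R1 <- R1 - (5)*R2:  [   1    0  1/4  |   -4  5/4    0 ]
R3 <- R3 - (12)*R2:  [   0    0    6  |  -14    3    1 ]
R3 <- (1/6)*R3:  [    0     0     1  |  -7/3   1/2   1/6 ]
R1 <- R1 - (1/4)*R3:  [      1       0       0  |  -41/12     9/8   -1/24 ]
R2 <- R2 - (-1/4)*R3:  [    0     1     0  |  5/12  -1/8  1/24 ]
Right block of [I | A^{-1}] is the inverse:
[ -41/12   9/8  -1/24 ]
[   5/12  -1/8   1/24 ]
[   -7/3   1/2    1/6 ]

inverse = [-41/12 9/8 -1/24; 5/12 -1/8 1/24; -7/3 1/2 1/6]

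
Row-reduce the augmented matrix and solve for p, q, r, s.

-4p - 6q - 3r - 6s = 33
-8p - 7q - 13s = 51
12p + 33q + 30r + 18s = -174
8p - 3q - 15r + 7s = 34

Forward elimination on [A|b]:
R2 <- R2 - (2)*R1:  [   0    5    6   -1  -15 ]
R3 <- R3 - (-3)*R1:  [   0   15   21    0  -75 ]
R4 <- R4 - (-2)*R1:  [   0  -15  -21   -5  100 ]
R3 <- R3 - (3)*R2:  [   0    0    3    3  -30 ]
R4 <- R4 - (-3)*R2:  [  0   0  -3  -8  55 ]
R4 <- R4 - (-1)*R3:  [  0   0   0  -5  25 ]
Row echelon form:
[ -4  -6  -3  -6  |   33 ]
[  0   5   6  -1  |  -15 ]
[  0   0   3   3  |  -30 ]
[  0   0   0  -5  |   25 ]
Back-substitution:
s = (25) / -5 = -5
r = (-30 - (3)*(-5)) / 3 = -5
q = (-15 - (6)*(-5) - (-1)*(-5)) / 5 = 2
p = (33 - (-6)*(2) - (-3)*(-5) - (-6)*(-5)) / -4 = 0

(0, 2, -5, -5)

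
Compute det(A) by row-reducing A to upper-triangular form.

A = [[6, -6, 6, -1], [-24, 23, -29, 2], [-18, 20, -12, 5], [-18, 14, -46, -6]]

Forward elimination:
R2 <- R2 - (-4)*R1:  [  0  -1  -5  -2 ]
R3 <- R3 - (-3)*R1:  [ 0  2  6  2 ]
R4 <- R4 - (-3)*R1:  [   0   -4  -28   -9 ]
R3 <- R3 - (-2)*R2:  [  0   0  -4  -2 ]
R4 <- R4 - (4)*R2:  [  0   0  -8  -1 ]
R4 <- R4 - (2)*R3:  [ 0  0  0  3 ]
Upper-triangular form:
[ 6  -6   6  -1 ]
[ 0  -1  -5  -2 ]
[ 0   0  -4  -2 ]
[ 0   0   0   3 ]
det(A) = (-1)^0 * (6) * (-1) * (-4) * (3) = 72  (0 row swaps -> sign +1)

det(A) = 72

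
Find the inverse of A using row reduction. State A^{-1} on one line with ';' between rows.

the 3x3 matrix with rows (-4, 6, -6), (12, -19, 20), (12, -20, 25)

Gauss-Jordan on [A | I]:
R1 <- (1/-4)*R1:  [    1  -3/2   3/2  |  -1/4     0     0 ]
R2 <- R2 - (12)*R1:  [  0  -1   2  |   3   1   0 ]
R3 <- R3 - (12)*R1:  [  0  -2   7  |   3   0   1 ]
R2 <- (1/-1)*R2:  [  0   1  -2  |  -3  -1   0 ]
R1 <- R1 - (-3/2)*R2:  [     1      0   -3/2  |  -19/4   -3/2      0 ]
R3 <- R3 - (-2)*R2:  [  0   0   3  |  -3  -2   1 ]
R3 <- (1/3)*R3:  [    0     0     1  |    -1  -2/3   1/3 ]
R1 <- R1 - (-3/2)*R3:  [     1      0      0  |  -25/4   -5/2    1/2 ]
R2 <- R2 - (-2)*R3:  [    0     1     0  |    -5  -7/3   2/3 ]
Right block of [I | A^{-1}] is the inverse:
[ -25/4  -5/2  1/2 ]
[    -5  -7/3  2/3 ]
[    -1  -2/3  1/3 ]

inverse = [-25/4 -5/2 1/2; -5 -7/3 2/3; -1 -2/3 1/3]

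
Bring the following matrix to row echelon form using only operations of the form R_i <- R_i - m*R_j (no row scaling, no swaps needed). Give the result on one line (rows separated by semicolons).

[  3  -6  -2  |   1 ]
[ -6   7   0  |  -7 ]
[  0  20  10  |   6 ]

REF = [3 -6 -2 1; 0 -5 -4 -5; 0 0 -6 -14]

Forward elimination:
R2 <- R2 - (-2)*R1:  [  0  -5  -4  -5 ]
R3 <- R3 - (-4)*R2:  [   0    0   -6  -14 ]
Row echelon form:
[ 3  -6  -2  |    1 ]
[ 0  -5  -4  |   -5 ]
[ 0   0  -6  |  -14 ]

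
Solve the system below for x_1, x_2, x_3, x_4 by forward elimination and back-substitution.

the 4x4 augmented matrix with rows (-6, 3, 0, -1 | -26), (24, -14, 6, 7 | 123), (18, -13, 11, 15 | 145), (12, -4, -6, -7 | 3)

Forward elimination on [A|b]:
R2 <- R2 - (-4)*R1:  [  0  -2   6   3  19 ]
R3 <- R3 - (-3)*R1:  [  0  -4  11  12  67 ]
R4 <- R4 - (-2)*R1:  [   0    2   -6   -9  -49 ]
R3 <- R3 - (2)*R2:  [  0   0  -1   6  29 ]
R4 <- R4 - (-1)*R2:  [   0    0    0   -6  -30 ]
Row echelon form:
[ -6   3   0  -1  |  -26 ]
[  0  -2   6   3  |   19 ]
[  0   0  -1   6  |   29 ]
[  0   0   0  -6  |  -30 ]
Back-substitution:
x_4 = (-30) / -6 = 5
x_3 = (29 - (6)*(5)) / -1 = 1
x_2 = (19 - (6)*(1) - (3)*(5)) / -2 = 1
x_1 = (-26 - (3)*(1) - (-1)*(5)) / -6 = 4

(4, 1, 1, 5)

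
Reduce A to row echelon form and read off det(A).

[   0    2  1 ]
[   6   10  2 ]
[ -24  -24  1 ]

det(A) = -12

Forward elimination:
R1 <-> R2   (pivot in column 1 was zero)
[   6   10  2 ]
[   0    2  1 ]
[ -24  -24  1 ]
R3 <- R3 - (-4)*R1:  [  0  16   9 ]
R3 <- R3 - (8)*R2:  [ 0  0  1 ]
Upper-triangular form:
[ 6  10  2 ]
[ 0   2  1 ]
[ 0   0  1 ]
det(A) = (-1)^1 * (6) * (2) * (1) = -12  (1 row swap -> sign -1)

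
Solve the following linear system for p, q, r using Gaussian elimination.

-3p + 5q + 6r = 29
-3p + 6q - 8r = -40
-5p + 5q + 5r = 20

(2, 1, 5)

Forward elimination on [A|b]:
R2 <- R2 - (1)*R1:  [   0    1  -14  -69 ]
R3 <- R3 - (5/3)*R1:  [     0  -10/3     -5  -85/3 ]
R3 <- R3 - (-10/3)*R2:  [      0       0  -155/3  -775/3 ]
Row echelon form:
[ -3  5       6  |      29 ]
[  0  1     -14  |     -69 ]
[  0  0  -155/3  |  -775/3 ]
Back-substitution:
r = (-775/3) / (-155/3) = 5
q = (-69 - (-14)*(5)) / 1 = 1
p = (29 - (5)*(1) - (6)*(5)) / -3 = 2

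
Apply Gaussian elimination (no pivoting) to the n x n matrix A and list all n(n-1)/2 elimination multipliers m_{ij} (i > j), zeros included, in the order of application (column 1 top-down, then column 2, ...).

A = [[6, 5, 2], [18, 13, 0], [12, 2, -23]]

Forward elimination:
R2 <- R2 - (3)*R1:  [  0  -2  -6 ]
R3 <- R3 - (2)*R1:  [   0   -8  -27 ]
R3 <- R3 - (4)*R2:  [  0   0  -3 ]
Multipliers (in order of application): m_{21} = 3, m_{31} = 2, m_{32} = 4

multipliers: 3, 2, 4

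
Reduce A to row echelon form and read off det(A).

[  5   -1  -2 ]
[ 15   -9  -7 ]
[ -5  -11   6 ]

Forward elimination:
R2 <- R2 - (3)*R1:  [  0  -6  -1 ]
R3 <- R3 - (-1)*R1:  [   0  -12    4 ]
R3 <- R3 - (2)*R2:  [ 0  0  6 ]
Upper-triangular form:
[ 5  -1  -2 ]
[ 0  -6  -1 ]
[ 0   0   6 ]
det(A) = (-1)^0 * (5) * (-6) * (6) = -180  (0 row swaps -> sign +1)

det(A) = -180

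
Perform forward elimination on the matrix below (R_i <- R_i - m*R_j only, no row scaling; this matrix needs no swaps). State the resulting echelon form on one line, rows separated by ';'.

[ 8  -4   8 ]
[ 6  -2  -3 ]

Forward elimination:
R2 <- R2 - (3/4)*R1:  [  0   1  -9 ]
Row echelon form:
[ 8  -4   8 ]
[ 0   1  -9 ]

REF = [8 -4 8; 0 1 -9]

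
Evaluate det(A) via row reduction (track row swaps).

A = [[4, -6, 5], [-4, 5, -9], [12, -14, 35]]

det(A) = -16

Forward elimination:
R2 <- R2 - (-1)*R1:  [  0  -1  -4 ]
R3 <- R3 - (3)*R1:  [  0   4  20 ]
R3 <- R3 - (-4)*R2:  [ 0  0  4 ]
Upper-triangular form:
[ 4  -6   5 ]
[ 0  -1  -4 ]
[ 0   0   4 ]
det(A) = (-1)^0 * (4) * (-1) * (4) = -16  (0 row swaps -> sign +1)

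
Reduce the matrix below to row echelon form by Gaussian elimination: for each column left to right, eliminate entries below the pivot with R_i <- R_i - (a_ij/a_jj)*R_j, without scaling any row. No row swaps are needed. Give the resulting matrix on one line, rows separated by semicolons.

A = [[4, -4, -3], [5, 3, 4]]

REF = [4 -4 -3; 0 8 31/4]

Forward elimination:
R2 <- R2 - (5/4)*R1:  [    0     8  31/4 ]
Row echelon form:
[ 4  -4    -3 ]
[ 0   8  31/4 ]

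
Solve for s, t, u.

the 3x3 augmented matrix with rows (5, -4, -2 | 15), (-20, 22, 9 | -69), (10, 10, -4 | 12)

Forward elimination on [A|b]:
R2 <- R2 - (-4)*R1:  [  0   6   1  -9 ]
R3 <- R3 - (2)*R1:  [   0   18    0  -18 ]
R3 <- R3 - (3)*R2:  [  0   0  -3   9 ]
Row echelon form:
[ 5  -4  -2  |  15 ]
[ 0   6   1  |  -9 ]
[ 0   0  -3  |   9 ]
Back-substitution:
u = (9) / -3 = -3
t = (-9 - (1)*(-3)) / 6 = -1
s = (15 - (-4)*(-1) - (-2)*(-3)) / 5 = 1

(1, -1, -3)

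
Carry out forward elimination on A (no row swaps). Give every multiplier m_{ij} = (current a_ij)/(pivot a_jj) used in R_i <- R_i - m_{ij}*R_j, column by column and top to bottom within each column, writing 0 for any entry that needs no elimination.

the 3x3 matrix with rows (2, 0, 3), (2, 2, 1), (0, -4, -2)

multipliers: 1, 0, -2

Forward elimination:
R2 <- R2 - (1)*R1:  [  0   2  -2 ]
R3: entry in column 1 is already 0 -> m_{31} = 0 (no row operation needed)
R3 <- R3 - (-2)*R2:  [  0   0  -6 ]
Multipliers (in order of application): m_{21} = 1, m_{31} = 0, m_{32} = -2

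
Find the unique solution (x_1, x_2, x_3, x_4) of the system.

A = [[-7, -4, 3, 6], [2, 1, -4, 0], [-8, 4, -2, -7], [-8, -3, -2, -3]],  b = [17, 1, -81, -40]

(4, -3, 1, 5)

Forward elimination on [A|b]:
R2 <- R2 - (-2/7)*R1:  [     0   -1/7  -22/7   12/7   41/7 ]
R3 <- R3 - (8/7)*R1:  [      0    60/7   -38/7   -97/7  -703/7 ]
R4 <- R4 - (8/7)*R1:  [      0    11/7   -38/7   -69/7  -416/7 ]
R3 <- R3 - (-60)*R2:  [    0     0  -194    89   251 ]
R4 <- R4 - (-11)*R2:  [   0    0  -40    9    5 ]
R4 <- R4 - (20/97)*R3:  [        0         0         0   -907/97  -4535/97 ]
Row echelon form:
[ -7    -4      3        6  |        17 ]
[  0  -1/7  -22/7     12/7  |      41/7 ]
[  0     0   -194       89  |       251 ]
[  0     0      0  -907/97  |  -4535/97 ]
Back-substitution:
x_4 = (-4535/97) / (-907/97) = 5
x_3 = (251 - (89)*(5)) / -194 = 1
x_2 = (41/7 - (-22/7)*(1) - (12/7)*(5)) / (-1/7) = -3
x_1 = (17 - (-4)*(-3) - (3)*(1) - (6)*(5)) / -7 = 4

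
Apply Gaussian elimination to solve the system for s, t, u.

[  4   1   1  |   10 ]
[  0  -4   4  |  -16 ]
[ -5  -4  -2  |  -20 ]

(2, 3, -1)

Forward elimination on [A|b]:
R3 <- R3 - (-5/4)*R1:  [     0  -11/4   -3/4  -15/2 ]
R3 <- R3 - (11/16)*R2:  [    0     0  -7/2   7/2 ]
Row echelon form:
[ 4   1     1  |   10 ]
[ 0  -4     4  |  -16 ]
[ 0   0  -7/2  |  7/2 ]
Back-substitution:
u = (7/2) / (-7/2) = -1
t = (-16 - (4)*(-1)) / -4 = 3
s = (10 - (1)*(3) - (1)*(-1)) / 4 = 2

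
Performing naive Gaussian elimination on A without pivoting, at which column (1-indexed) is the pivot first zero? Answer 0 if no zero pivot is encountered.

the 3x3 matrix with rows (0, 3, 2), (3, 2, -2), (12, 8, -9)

first zero-pivot column = 1

Naive forward elimination:
Pivot entry (1,1) is zero but row 2 has 3 in column 1 -> naive elimination stops; a row interchange (e.g. R1 <-> R2) would be required here.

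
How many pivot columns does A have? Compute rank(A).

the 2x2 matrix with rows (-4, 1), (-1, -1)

Row reduction:
R2 <- R2 - (1/4)*R1:  [    0  -5/4 ]
Row echelon form:
[ -4     1 ]
[  0  -5/4 ]
Nonzero rows / pivot columns: 2

rank(A) = 2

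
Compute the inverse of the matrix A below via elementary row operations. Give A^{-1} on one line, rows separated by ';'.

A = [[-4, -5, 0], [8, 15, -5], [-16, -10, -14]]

inverse = [-13/4 -7/8 5/16; 12/5 7/10 -1/4; 2 1/2 -1/4]

Gauss-Jordan on [A | I]:
R1 <- (1/-4)*R1:  [    1   5/4     0  |  -1/4     0     0 ]
R2 <- R2 - (8)*R1:  [  0   5  -5  |   2   1   0 ]
R3 <- R3 - (-16)*R1:  [   0   10  -14  |   -4    0    1 ]
R2 <- (1/5)*R2:  [   0    1   -1  |  2/5  1/5    0 ]
R1 <- R1 - (5/4)*R2:  [    1     0   5/4  |  -3/4  -1/4     0 ]
R3 <- R3 - (10)*R2:  [  0   0  -4  |  -8  -2   1 ]
R3 <- (1/-4)*R3:  [    0     0     1  |     2   1/2  -1/4 ]
R1 <- R1 - (5/4)*R3:  [     1      0      0  |  -13/4   -7/8   5/16 ]
R2 <- R2 - (-1)*R3:  [    0     1     0  |  12/5  7/10  -1/4 ]
Right block of [I | A^{-1}] is the inverse:
[ -13/4  -7/8  5/16 ]
[  12/5  7/10  -1/4 ]
[     2   1/2  -1/4 ]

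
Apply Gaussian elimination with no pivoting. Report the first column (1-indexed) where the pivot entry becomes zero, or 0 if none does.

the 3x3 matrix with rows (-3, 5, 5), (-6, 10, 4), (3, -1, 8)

first zero-pivot column = 2

Naive forward elimination:
R2 <- R2 - (2)*R1:  [  0   0  -6 ]
R3 <- R3 - (-1)*R1:  [  0   4  13 ]
Matrix at this point:
[ -3  5   5 ]
[  0  0  -6 ]
[  0  4  13 ]
Pivot entry (2,2) is zero but row 3 has 4 in column 2 -> naive elimination stops; a row interchange (e.g. R2 <-> R3) would be required here.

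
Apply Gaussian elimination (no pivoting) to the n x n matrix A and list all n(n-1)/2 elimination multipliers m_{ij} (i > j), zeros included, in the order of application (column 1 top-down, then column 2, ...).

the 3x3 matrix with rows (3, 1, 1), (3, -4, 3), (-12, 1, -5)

multipliers: 1, -4, -1

Forward elimination:
R2 <- R2 - (1)*R1:  [  0  -5   2 ]
R3 <- R3 - (-4)*R1:  [  0   5  -1 ]
R3 <- R3 - (-1)*R2:  [ 0  0  1 ]
Multipliers (in order of application): m_{21} = 1, m_{31} = -4, m_{32} = -1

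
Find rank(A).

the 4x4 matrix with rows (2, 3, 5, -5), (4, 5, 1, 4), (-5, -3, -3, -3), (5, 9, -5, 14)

Row reduction:
R2 <- R2 - (2)*R1:  [  0  -1  -9  14 ]
R3 <- R3 - (-5/2)*R1:  [     0    9/2   19/2  -31/2 ]
R4 <- R4 - (5/2)*R1:  [     0    3/2  -35/2   53/2 ]
R3 <- R3 - (-9/2)*R2:  [    0     0   -31  95/2 ]
R4 <- R4 - (-3/2)*R2:  [    0     0   -31  95/2 ]
R4 <- R4 - (1)*R3:  [ 0  0  0  0 ]
Row echelon form:
[ 2   3    5    -5 ]
[ 0  -1   -9    14 ]
[ 0   0  -31  95/2 ]
[ 0   0    0     0 ]
Nonzero rows / pivot columns: 3

rank(A) = 3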